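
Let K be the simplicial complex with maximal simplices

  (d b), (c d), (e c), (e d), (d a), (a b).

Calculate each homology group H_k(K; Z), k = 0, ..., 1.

H_0 = Z,  H_1 = Z^2.

K has 5 vertices, 6 edges.
rank ∂_0 = 0, rank ∂_1 = 4 ⇒ b_0 = 5 − 0 − 4 = 1; all invariant factors of ∂_1 are 1 so no torsion. So H_0 = Z.
rank ∂_1 = 4, rank ∂_2 = 0 ⇒ b_1 = 6 − 4 − 0 = 2. So H_1 = Z^2.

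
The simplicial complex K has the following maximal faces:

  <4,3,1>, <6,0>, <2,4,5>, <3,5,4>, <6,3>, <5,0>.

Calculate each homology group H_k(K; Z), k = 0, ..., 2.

H_0 = Z,  H_1 = Z,  H_2 = 0.

Fix the vertex order 0 < 1 < 2 < 3 < 4 < 5 < 6 and write every simplex with vertices in increasing order. Then dim K = 2 and the simplices of K are:

  0-simplices (7): [0], [1], [2], [3], [4], [5], [6]
  1-simplices (10): [0,5], [0,6], [1,3], [1,4], [2,4], [2,5], [3,4], [3,5], [3,6], [4,5]
  2-simplices (3): [1,3,4], [2,4,5], [3,4,5]

giving chain groups C_0 ≅ Z^7, C_1 ≅ Z^10, C_2 ≅ Z^3.

Boundary ∂_1: C_1 → C_0 is given by ∂[p,q] = [q] − [p]. For instance
  ∂[3,6] = [6] − [3].
As a 7×10 matrix over Z this has rank 6, with invariant factors (1,1,1,1,1,1).

The boundary map ∂_2: C_2 → C_1 sends each 2-simplex [p,q,r] to [q,r] − [p,r] + [p,q]. For instance
  ∂[2,4,5] = [4,5] − [2,5] + [2,4],
  ∂[3,4,5] = [4,5] − [3,5] + [3,4].
As a 10×3 matrix over Z this has rank 3, with invariant factors (1,1,1).

From H_k ≅ ker(∂_k) / im(∂_{k+1}) we obtain:

  H_0: rank C_0 − rank ∂_1 = 7 − 6 = 1, and the invariant factors of ∂_1 are all 1, so H_0 ≅ Z.
  H_1: rank ker ∂_1 − rank ∂_2 = (10 − 6) − 3 = 1, and the invariant factors of ∂_2 are all 1, so H_1 ≅ Z.
  H_2: rank ker ∂_2 − rank ∂_3 = (3 − 3) − 0 = 0, and there is no ∂_3, so H_2 ≅ 0.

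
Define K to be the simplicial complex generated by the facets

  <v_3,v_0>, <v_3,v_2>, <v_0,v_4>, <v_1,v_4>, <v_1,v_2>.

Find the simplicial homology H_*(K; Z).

H_0 = Z,  H_1 = Z.

Take the total order v_0 < v_1 < v_2 < v_3 < v_4 on the vertex set. Then K (dimension 1) consists of the simplices:

  0-simplices (5): [v_0], [v_1], [v_2], [v_3], [v_4]
  1-simplices (5): [v_0,v_3], [v_0,v_4], [v_1,v_2], [v_1,v_4], [v_2,v_3]

giving chain groups C_0 ≅ Z^5, C_1 ≅ Z^5.

∂_1: C_1 → C_0 sends each edge [p,q] (with p < q) to q − p. For instance
  ∂[v_0,v_4] = [v_4] − [v_0].
The resulting 5×5 matrix has rank 4, and its Smith normal form has invariant factors (1,1,1,1).

Reading off H_k = ker ∂_k / im ∂_{k+1}:

  H_0: rank C_0 − rank ∂_1 = 5 − 4 = 1, and the invariant factors of ∂_1 are all 1, so H_0 = Z.
  H_1: rank ker ∂_1 − rank ∂_2 = (5 − 4) − 0 = 1, and there is no ∂_2, so H_1 = Z.

As a check, the Euler characteristic is 5 − 5 = 0, which agrees with 1 − 1 = 0.
(K is a triangulation of the circle S^1.)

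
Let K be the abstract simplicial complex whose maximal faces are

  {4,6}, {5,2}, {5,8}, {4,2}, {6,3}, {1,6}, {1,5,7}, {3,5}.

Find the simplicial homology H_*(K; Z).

We work with the vertex ordering 1 < 2 < 3 < 4 < 5 < 6 < 7 < 8. The simplices of K, each written with vertices in increasing order, are:

  0-simplices (8): [1], [2], [3], [4], [5], [6], [7], [8]
  1-simplices (10): [1,5], [1,6], [1,7], [2,4], [2,5], [3,5], [3,6], [4,6], [5,7], [5,8]
  2-simplices (1): [1,5,7]

giving chain groups C_0 ≅ Z^8, C_1 ≅ Z^10, C_2 ≅ Z^1.

∂_1: C_1 → C_0 is given by ∂[p,q] = [q] − [p]. For instance
  ∂[5,8] = [8] − [5].
This gives a 8×10 integer matrix of rank 7; reducing to Smith normal form yields diagonal entries (1,1,1,1,1,1,1).

∂_2: C_2 → C_1 acts by ∂[p,q,r] = [q,r] − [p,r] + [p,q]. For instance
  ∂[1,5,7] = [5,7] − [1,7] + [1,5].
The 10×1 boundary matrix has rank 1 and Smith normal form diag(1).

From H_k ≅ ker(∂_k) / im(∂_{k+1}) we obtain:

  H_0: rank C_0 − rank ∂_1 = 8 − 7 = 1, and the invariant factors of ∂_1 are all 1, so H_0 ≅ Z.
  H_1: rank ker ∂_1 − rank ∂_2 = (10 − 7) − 1 = 2, and the invariant factors of ∂_2 are all 1, so H_1 ≅ Z^2.
  H_2: rank ker ∂_2 − rank ∂_3 = (1 − 1) − 0 = 0, and there is no ∂_3, so H_2 ≅ 0.

H_0 ≅ Z,  H_1 ≅ Z^2,  H_2 = 0.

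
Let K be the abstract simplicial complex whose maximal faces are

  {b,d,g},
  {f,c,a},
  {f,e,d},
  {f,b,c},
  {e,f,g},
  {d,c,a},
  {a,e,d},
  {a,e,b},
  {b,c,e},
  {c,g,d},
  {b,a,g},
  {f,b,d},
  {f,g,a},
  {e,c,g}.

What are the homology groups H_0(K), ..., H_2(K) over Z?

H_0 ≅ Z,  H_1 ≅ Z^2,  H_2 ≅ Z.

Order the vertices as a < b < c < d < e < f < g. Listing each simplex with vertices in this order, K has dimension 2 with simplices:

  0-simplices (7): a, b, c, d, e, f, g
  1-simplices (21): ab, ac, ad, ae, af, ag, bc, bd, be, bf, bg, cd, ce, cf, cg, de, df, dg, ef, eg, fg
  2-simplices (14): abe, abg, acd, acf, ade, afg, bce, bcf, bdf, bdg, cdg, ceg, def, efg

so the chain groups are C_0 ≅ Z^7, C_1 ≅ Z^21, C_2 ≅ Z^14.

The boundary map ∂_1: C_1 → C_0 sends each edge [p,q] (with p < q) to q − p.
This gives a 7×21 integer matrix of rank 6; reducing to Smith normal form yields diagonal entries (1,1,1,1,1,1).

∂_2: C_2 → C_1 sends each 2-simplex [p,q,r] to [q,r] − [p,r] + [p,q]. For instance
  ∂bcf = cf − bf + bc,
  ∂abe = be − ae + ab.
The resulting 21×14 matrix has rank 13, and its Smith normal form has invariant factors (1,1,1,1,1,1,1,1,1,1,1,1,1).

Now H_k = ker ∂_k / im ∂_{k+1}, so:

  H_0: rank C_0 − rank ∂_1 = 7 − 6 = 1, and the invariant factors of ∂_1 are all 1, so H_0 = Z.
  H_1: rank ker ∂_1 − rank ∂_2 = (21 − 6) − 13 = 2, and the invariant factors of ∂_2 are all 1, so H_1 = Z^2.
  H_2: rank ker ∂_2 − rank ∂_3 = (14 − 13) − 0 = 1, and there is no ∂_3, so H_2 = Z.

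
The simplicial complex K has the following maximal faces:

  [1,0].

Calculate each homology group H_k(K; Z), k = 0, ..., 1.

Fix the vertex order 0 < 1 and write every simplex with vertices in increasing order. Then dim K = 1 and the simplices of K are:

  0-simplices (2): [0], [1]
  1-simplices (1): [0,1]

giving chain groups C_0 ≅ Z^2, C_1 ≅ Z^1.

∂_1: C_1 → C_0 sends each edge [p,q] (with p < q) to q − p.
This gives a 2×1 integer matrix of rank 1; reducing to Smith normal form yields diagonal entries (1).

Computing H_k = (kernel of ∂_k) / (image of ∂_{k+1}):

  H_0: rank C_0 − rank ∂_1 = 2 − 1 = 1, and the invariant factors of ∂_1 are all 1, so H_0 = Z.
  H_1: rank ker ∂_1 − rank ∂_2 = (1 − 1) − 0 = 0, and there is no ∂_2, so H_1 = 0.

H_0 = Z,  H_1 = 0.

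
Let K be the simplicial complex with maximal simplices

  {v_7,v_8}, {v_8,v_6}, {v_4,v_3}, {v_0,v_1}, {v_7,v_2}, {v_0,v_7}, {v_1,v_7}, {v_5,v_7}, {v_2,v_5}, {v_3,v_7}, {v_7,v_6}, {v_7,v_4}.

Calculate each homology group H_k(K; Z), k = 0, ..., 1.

H_0 ≅ Z,  H_1 ≅ Z^4.

We work with the vertex ordering v_0 < v_1 < v_2 < v_3 < v_4 < v_5 < v_6 < v_7 < v_8. The simplices of K, each written with vertices in increasing order, are:

  0-simplices (9): [v_0], [v_1], [v_2], [v_3], [v_4], [v_5], [v_6], [v_7], [v_8]
  1-simplices (12): [v_0,v_1], [v_0,v_7], [v_1,v_7], [v_2,v_5], [v_2,v_7], [v_3,v_4], [v_3,v_7], [v_4,v_7], [v_5,v_7], [v_6,v_7], [v_6,v_8], [v_7,v_8]

so the chain groups are C_0 ≅ Z^9, C_1 ≅ Z^12.

The boundary map ∂_1: C_1 → C_0 is given by ∂[p,q] = [q] − [p].
As a 9×12 matrix over Z this has rank 8, with invariant factors (1,1,1,1,1,1,1,1).

From H_k ≅ ker(∂_k) / im(∂_{k+1}) we obtain:

  H_0: rank C_0 − rank ∂_1 = 9 − 8 = 1, and the invariant factors of ∂_1 are all 1, so H_0 ≅ Z.
  H_1: rank ker ∂_1 − rank ∂_2 = (12 − 8) − 0 = 4, and there is no ∂_2, so H_1 ≅ Z^4.

As a check, the Euler characteristic is 9 − 12 = -3, which agrees with 1 − 4 = -3.
(K is a triangulation of a wedge of 4 circles.)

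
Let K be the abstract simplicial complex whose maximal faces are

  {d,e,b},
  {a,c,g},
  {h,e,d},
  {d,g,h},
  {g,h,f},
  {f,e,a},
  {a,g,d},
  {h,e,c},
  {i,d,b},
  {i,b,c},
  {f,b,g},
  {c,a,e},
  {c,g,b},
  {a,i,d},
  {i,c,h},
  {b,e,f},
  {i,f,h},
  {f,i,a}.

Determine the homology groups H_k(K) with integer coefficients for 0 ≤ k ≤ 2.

H_0 = Z,  H_1 = Z^2,  H_2 = Z.

We work with the vertex ordering a < b < c < d < e < f < g < h < i. The simplices of K, each written with vertices in increasing order, are:

  0-simplices (9): a, b, c, d, e, f, g, h, i
  1-simplices (27): ac, ad, ae, af, ag, ai, bc, bd, be, bf, bg, bi, ce, cg, ch, ci, de, dg, dh, di, ef, eh, fg, fh, fi, gh, hi
  2-simplices (18): ace, acg, adg, adi, aef, afi, bcg, bci, bde, bdi, bef, bfg, ceh, chi, deh, dgh, fgh, fhi

Hence C_0 ≅ Z^9, C_1 ≅ Z^27, C_2 ≅ Z^18.

∂_1: C_1 → C_0 is given by ∂[p,q] = [q] − [p]. For instance
  ∂fg = g − f.
This gives a 9×27 integer matrix of rank 8; reducing to Smith normal form yields diagonal entries (1,1,1,1,1,1,1,1).

∂_2: C_2 → C_1 sends each 2-simplex [p,q,r] to [q,r] − [p,r] + [p,q]. For instance
  ∂aef = ef − af + ae,
  ∂bci = ci − bi + bc.
The 27×18 boundary matrix has rank 17 and Smith normal form diag(1,1,1,1,1,1,1,1,1,1,1,1,1,1,1,1,1).

Computing H_k = (kernel of ∂_k) / (image of ∂_{k+1}):

  H_0: rank C_0 − rank ∂_1 = 9 − 8 = 1, and the invariant factors of ∂_1 are all 1, so H_0 = Z.
  H_1: rank ker ∂_1 − rank ∂_2 = (27 − 8) − 17 = 2, and the invariant factors of ∂_2 are all 1, so H_1 = Z^2.
  H_2: rank ker ∂_2 − rank ∂_3 = (18 − 17) − 0 = 1, and there is no ∂_3, so H_2 = Z.

As a check, the Euler characteristic is 9 − 27 + 18 = 0, which agrees with 1 − 2 + 1 = 0.
(K is a triangulation of the torus T^2.)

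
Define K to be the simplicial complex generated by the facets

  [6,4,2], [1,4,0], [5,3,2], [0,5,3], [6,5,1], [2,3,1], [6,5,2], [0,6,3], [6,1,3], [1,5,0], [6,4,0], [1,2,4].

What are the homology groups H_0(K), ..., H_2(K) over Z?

H_0 ≅ Z,  H_1 ≅ Z/2,  H_2 = 0.

We work with the vertex ordering 0 < 1 < 2 < 3 < 4 < 5 < 6. The simplices of K, each written with vertices in increasing order, are:

  0-simplices (7): [0], [1], [2], [3], [4], [5], [6]
  1-simplices (18): [0,1], [0,3], [0,4], [0,5], [0,6], [1,2], [1,3], [1,4], [1,5], [1,6], [2,3], [2,4], [2,5], [2,6], [3,5], [3,6], [4,6], [5,6]
  2-simplices (12): [0,1,4], [0,1,5], [0,3,5], [0,3,6], [0,4,6], [1,2,3], [1,2,4], [1,3,6], [1,5,6], [2,3,5], [2,4,6], [2,5,6]

giving chain groups C_0 ≅ Z^7, C_1 ≅ Z^18, C_2 ≅ Z^12.

∂_1: C_1 → C_0 sends each edge [p,q] (with p < q) to q − p. For instance
  ∂[2,6] = [6] − [2].
This gives a 7×18 integer matrix of rank 6; reducing to Smith normal form yields diagonal entries (1,1,1,1,1,1).

The boundary map ∂_2: C_2 → C_1 sends each 2-simplex [p,q,r] to [q,r] − [p,r] + [p,q]. For instance
  ∂[2,4,6] = [4,6] − [2,6] + [2,4],
  ∂[0,4,6] = [4,6] − [0,6] + [0,4].
The resulting 18×12 matrix has rank 12, and its Smith normal form has invariant factors (1,1,1,1,1,1,1,1,1,1,1,2).

From H_k ≅ ker(∂_k) / im(∂_{k+1}) we obtain:

  H_0: rank C_0 − rank ∂_1 = 7 − 6 = 1, and the invariant factors of ∂_1 are all 1, so H_0 = Z.
  H_1: rank ker ∂_1 − rank ∂_2 = (18 − 6) − 12 = 0, and ∂_2 has invariant factor 2 > 1, so H_1 = Z/2.
  H_2: rank ker ∂_2 − rank ∂_3 = (12 − 12) − 0 = 0, and there is no ∂_3, so H_2 = 0.

As a check, the Euler characteristic is 7 − 18 + 12 = 1, which agrees with 1 − 0 + 0 = 1.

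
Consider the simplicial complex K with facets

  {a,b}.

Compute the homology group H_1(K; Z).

H_1 ≅ 0.

Fix the vertex order a < b and write every simplex with vertices in increasing order. Then dim K = 1 and the simplices of K are:

  0-simplices (2): a, b
  1-simplices (1): ab

Hence C_0 ≅ Z^2, C_1 ≅ Z^1.

∂_1: C_1 → C_0 sends each edge [p,q] (with p < q) to q − p.
As a 2×1 matrix over Z this has rank 1, with invariant factors (1).

Now H_k = ker ∂_k / im ∂_{k+1}, so:

  H_1: rank ker ∂_1 − rank ∂_2 = (1 − 1) − 0 = 0, and there is no ∂_2, so H_1 ≅ 0.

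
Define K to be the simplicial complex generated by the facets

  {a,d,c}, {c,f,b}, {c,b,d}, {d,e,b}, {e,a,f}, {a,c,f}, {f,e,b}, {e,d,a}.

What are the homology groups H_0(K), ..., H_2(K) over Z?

K has 6 vertices, 12 edges, 8 triangles.
rank ∂_0 = 0, rank ∂_1 = 5 ⇒ b_0 = 6 − 0 − 5 = 1; all invariant factors of ∂_1 are 1 so no torsion. So H_0 = Z.
rank ∂_1 = 5, rank ∂_2 = 7 ⇒ b_1 = 12 − 5 − 7 = 0; all invariant factors of ∂_2 are 1 so no torsion. So H_1 = 0.
rank ∂_2 = 7, rank ∂_3 = 0 ⇒ b_2 = 8 − 7 − 0 = 1. So H_2 = Z.

H_0 = Z,  H_1 = 0,  H_2 = Z.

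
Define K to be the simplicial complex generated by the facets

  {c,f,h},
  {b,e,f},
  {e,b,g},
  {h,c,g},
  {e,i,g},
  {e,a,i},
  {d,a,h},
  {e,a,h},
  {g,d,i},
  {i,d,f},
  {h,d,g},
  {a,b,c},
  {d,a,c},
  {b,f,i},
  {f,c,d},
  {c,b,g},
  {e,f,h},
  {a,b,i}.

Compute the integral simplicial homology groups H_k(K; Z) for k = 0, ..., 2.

H_0 ≅ Z,  H_1 ≅ Z ⊕ Z/2,  H_2 = 0.

Order the vertices as a < b < c < d < e < f < g < h < i. Listing each simplex with vertices in this order, K has dimension 2 with simplices:

  0-simplices (9): a, b, c, d, e, f, g, h, i
  1-simplices (27): ab, ac, ad, ae, ah, ai, bc, be, bf, bg, bi, cd, cf, cg, ch, df, dg, dh, di, ef, eg, eh, ei, fh, fi, gh, gi
  2-simplices (18): abc, abi, acd, adh, aeh, aei, bcg, bef, beg, bfi, cdf, cfh, cgh, dfi, dgh, dgi, efh, egi

Hence C_0 ≅ Z^9, C_1 ≅ Z^27, C_2 ≅ Z^18.

∂_1: C_1 → C_0 is given by ∂[p,q] = [q] − [p]. For instance
  ∂ad = d − a.
As a 9×27 matrix over Z this has rank 8, with invariant factors (1,1,1,1,1,1,1,1).

The boundary map ∂_2: C_2 → C_1 sends each 2-simplex [p,q,r] to [q,r] − [p,r] + [p,q]. For instance
  ∂adh = dh − ah + ad,
  ∂abi = bi − ai + ab.
The 27×18 boundary matrix has rank 18 and Smith normal form diag(1,1,1,1,1,1,1,1,1,1,1,1,1,1,1,1,1,2).

Reading off H_k = ker ∂_k / im ∂_{k+1}:

  H_0: rank C_0 − rank ∂_1 = 9 − 8 = 1, and the invariant factors of ∂_1 are all 1, so H_0 = Z.
  H_1: rank ker ∂_1 − rank ∂_2 = (27 − 8) − 18 = 1, and ∂_2 has invariant factor 2 > 1, so H_1 = Z ⊕ Z/2.
  H_2: rank ker ∂_2 − rank ∂_3 = (18 − 18) − 0 = 0, and there is no ∂_3, so H_2 = 0.

(K is a triangulation of the Klein bottle.)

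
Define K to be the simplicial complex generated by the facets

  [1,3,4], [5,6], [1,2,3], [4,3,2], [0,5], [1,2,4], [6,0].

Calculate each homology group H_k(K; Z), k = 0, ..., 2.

H_0 ≅ Z^2,  H_1 ≅ Z,  H_2 ≅ Z.

Take the total order 0 < 1 < 2 < 3 < 4 < 5 < 6 on the vertex set. Then K (dimension 2) consists of the simplices:

  0-simplices (7): [0], [1], [2], [3], [4], [5], [6]
  1-simplices (9): [0,5], [0,6], [1,2], [1,3], [1,4], [2,3], [2,4], [3,4], [5,6]
  2-simplices (4): [1,2,3], [1,2,4], [1,3,4], [2,3,4]

Hence C_0 ≅ Z^7, C_1 ≅ Z^9, C_2 ≅ Z^4.

The boundary map ∂_1: C_1 → C_0 is given by ∂[p,q] = [q] − [p]. For instance
  ∂[0,5] = [5] − [0].
The resulting 7×9 matrix has rank 5, and its Smith normal form has invariant factors (1,1,1,1,1).

∂_2: C_2 → C_1 sends each 2-simplex [p,q,r] to [q,r] − [p,r] + [p,q]. For instance
  ∂[2,3,4] = [3,4] − [2,4] + [2,3],
  ∂[1,3,4] = [3,4] − [1,4] + [1,3].
The resulting 9×4 matrix has rank 3, and its Smith normal form has invariant factors (1,1,1).

Computing H_k = (kernel of ∂_k) / (image of ∂_{k+1}):

  H_0: rank C_0 − rank ∂_1 = 7 − 5 = 2, and the invariant factors of ∂_1 are all 1, so H_0 = Z^2.
  H_1: rank ker ∂_1 − rank ∂_2 = (9 − 5) − 3 = 1, and the invariant factors of ∂_2 are all 1, so H_1 = Z.
  H_2: rank ker ∂_2 − rank ∂_3 = (4 − 3) − 0 = 1, and there is no ∂_3, so H_2 = Z.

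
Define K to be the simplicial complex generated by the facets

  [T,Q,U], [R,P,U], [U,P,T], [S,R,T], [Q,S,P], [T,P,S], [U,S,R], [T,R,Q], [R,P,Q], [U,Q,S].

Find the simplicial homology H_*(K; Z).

H_0 = Z,  H_1 = Z/2,  H_2 = 0.

We work with the vertex ordering P < Q < R < S < T < U. The simplices of K, each written with vertices in increasing order, are:

  0-simplices (6): P, Q, R, S, T, U
  1-simplices (15): PQ, PR, PS, PT, PU, QR, QS, QT, QU, RS, RT, RU, ST, SU, TU
  2-simplices (10): PQR, PQS, PRU, PST, PTU, QRT, QSU, QTU, RST, RSU

Hence C_0 ≅ Z^6, C_1 ≅ Z^15, C_2 ≅ Z^10.

Boundary ∂_1: C_1 → C_0 is given by ∂[p,q] = [q] − [p].
The 6×15 boundary matrix has rank 5 and Smith normal form diag(1,1,1,1,1).

The boundary map ∂_2: C_2 → C_1 acts by ∂[p,q,r] = [q,r] − [p,r] + [p,q]. For instance
  ∂QTU = TU − QU + QT,
  ∂QRT = RT − QT + QR.
The 15×10 boundary matrix has rank 10 and Smith normal form diag(1,1,1,1,1,1,1,1,1,2).

Now H_k = ker ∂_k / im ∂_{k+1}, so:

  H_0: rank C_0 − rank ∂_1 = 6 − 5 = 1, and the invariant factors of ∂_1 are all 1, so H_0 = Z.
  H_1: rank ker ∂_1 − rank ∂_2 = (15 − 5) − 10 = 0, and ∂_2 has invariant factor 2 > 1, so H_1 = Z/2.
  H_2: rank ker ∂_2 − rank ∂_3 = (10 − 10) − 0 = 0, and there is no ∂_3, so H_2 = 0.

As a check, the Euler characteristic is 6 − 15 + 10 = 1, which agrees with 1 − 0 + 0 = 1.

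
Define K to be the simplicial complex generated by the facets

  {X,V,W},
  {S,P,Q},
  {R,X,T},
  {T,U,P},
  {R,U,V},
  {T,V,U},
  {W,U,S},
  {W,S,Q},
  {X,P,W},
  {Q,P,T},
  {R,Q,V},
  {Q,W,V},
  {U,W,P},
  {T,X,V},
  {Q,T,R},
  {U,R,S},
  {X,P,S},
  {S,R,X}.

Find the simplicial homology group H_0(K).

Fix the vertex order P < Q < R < S < T < U < V < W < X and write every simplex with vertices in increasing order. Then dim K = 2 and the simplices of K are:

  0-simplices (9): P, Q, R, S, T, U, V, W, X
  1-simplices (27): PQ, PS, PT, PU, PW, PX, QR, QS, QT, QV, QW, RS, RT, RU, RV, RX, SU, SW, SX, TU, TV, TX, UV, UW, VW, VX, WX
  2-simplices (18): PQS, PQT, PSX, PTU, PUW, PWX, QRT, QRV, QSW, QVW, RSU, RSX, RTX, RUV, SUW, TUV, TVX, VWX

giving chain groups C_0 ≅ Z^9, C_1 ≅ Z^27, C_2 ≅ Z^18.

The boundary map ∂_1: C_1 → C_0 maps an edge to its endpoints' difference, ∂[p,q] = q − p.
As a 9×27 matrix over Z this has rank 8, with invariant factors (1,1,1,1,1,1,1,1).

Boundary ∂_2: C_2 → C_1 sends each 2-simplex [p,q,r] to [q,r] − [p,r] + [p,q]. For instance
  ∂QRT = RT − QT + QR,
  ∂QSW = SW − QW + QS.
The 27×18 boundary matrix has rank 18 and Smith normal form diag(1,1,1,1,1,1,1,1,1,1,1,1,1,1,1,1,1,2).

Computing H_k = (kernel of ∂_k) / (image of ∂_{k+1}):

  H_0: rank C_0 − rank ∂_1 = 9 − 8 = 1, and the invariant factors of ∂_1 are all 1, so H_0 = Z.

H_0 = Z.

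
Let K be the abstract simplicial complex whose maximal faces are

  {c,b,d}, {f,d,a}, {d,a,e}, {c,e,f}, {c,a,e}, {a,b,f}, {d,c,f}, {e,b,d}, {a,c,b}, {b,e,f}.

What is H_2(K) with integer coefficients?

Fix the vertex order a < b < c < d < e < f and write every simplex with vertices in increasing order. Then dim K = 2 and the simplices of K are:

  0-simplices (6): a, b, c, d, e, f
  1-simplices (15): ab, ac, ad, ae, af, bc, bd, be, bf, cd, ce, cf, de, df, ef
  2-simplices (10): abc, abf, ace, ade, adf, bcd, bde, bef, cdf, cef

Hence C_0 ≅ Z^6, C_1 ≅ Z^15, C_2 ≅ Z^10.

∂_1: C_1 → C_0 maps an edge to its endpoints' difference, ∂[p,q] = q − p. For instance
  ∂ad = d − a.
The 6×15 boundary matrix has rank 5 and Smith normal form diag(1,1,1,1,1).

The boundary map ∂_2: C_2 → C_1 sends each 2-simplex [p,q,r] to [q,r] − [p,r] + [p,q]. For instance
  ∂ace = ce − ae + ac,
  ∂cef = ef − cf + ce.
The 15×10 boundary matrix has rank 10 and Smith normal form diag(1,1,1,1,1,1,1,1,1,2).

Computing H_k = (kernel of ∂_k) / (image of ∂_{k+1}):

  H_2: rank ker ∂_2 − rank ∂_3 = (10 − 10) − 0 = 0, and there is no ∂_3, so H_2 = 0.

H_2 ≅ 0.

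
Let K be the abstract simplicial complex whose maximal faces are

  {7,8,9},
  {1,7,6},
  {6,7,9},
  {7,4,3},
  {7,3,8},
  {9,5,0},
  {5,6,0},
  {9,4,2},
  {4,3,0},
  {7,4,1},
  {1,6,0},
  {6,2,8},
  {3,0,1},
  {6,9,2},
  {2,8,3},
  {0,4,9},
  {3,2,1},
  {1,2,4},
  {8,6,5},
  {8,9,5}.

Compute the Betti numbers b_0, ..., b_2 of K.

K has 10 vertices, 30 edges, 20 triangles.
rank ∂_0 = 0, rank ∂_1 = 9 ⇒ b_0 = 10 − 0 − 9 = 1; all invariant factors of ∂_1 are 1 so no torsion. So H_0 = Z.
rank ∂_1 = 9, rank ∂_2 = 20 ⇒ b_1 = 30 − 9 − 20 = 1; ∂_2 has invariant factor(s) [2] giving torsion. So H_1 = Z ⊕ Z_2.
rank ∂_2 = 20, rank ∂_3 = 0 ⇒ b_2 = 20 − 20 − 0 = 0. So H_2 = 0.

b_0 = 1, b_1 = 1, b_2 = 0.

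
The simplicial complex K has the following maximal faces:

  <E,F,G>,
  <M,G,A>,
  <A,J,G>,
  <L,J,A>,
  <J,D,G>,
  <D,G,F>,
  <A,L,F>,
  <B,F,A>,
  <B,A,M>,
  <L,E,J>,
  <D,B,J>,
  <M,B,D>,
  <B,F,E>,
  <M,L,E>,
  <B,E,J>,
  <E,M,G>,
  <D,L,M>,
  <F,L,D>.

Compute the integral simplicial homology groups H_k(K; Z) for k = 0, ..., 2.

H_0 = Z,  H_1 = Z^2,  H_2 = Z.

Order the vertices as A < B < D < E < F < G < J < L < M. Listing each simplex with vertices in this order, K has dimension 2 with simplices:

  0-simplices (9): A, B, D, E, F, G, J, L, M
  1-simplices (27): AB, AF, AG, AJ, AL, AM, BD, BE, BF, BJ, BM, DF, DG, DJ, DL, DM, EF, EG, EJ, EL, EM, FG, FL, GJ, GM, JL, LM
  2-simplices (18): ABF, ABM, AFL, AGJ, AGM, AJL, BDJ, BDM, BEF, BEJ, DFG, DFL, DGJ, DLM, EFG, EGM, EJL, ELM

Hence C_0 ≅ Z^9, C_1 ≅ Z^27, C_2 ≅ Z^18.

Boundary ∂_1: C_1 → C_0 maps an edge to its endpoints' difference, ∂[p,q] = q − p. For instance
  ∂BJ = J − B.
This gives a 9×27 integer matrix of rank 8; reducing to Smith normal form yields diagonal entries (1,1,1,1,1,1,1,1).

Boundary ∂_2: C_2 → C_1 sends each 2-simplex [p,q,r] to [q,r] − [p,r] + [p,q]. For instance
  ∂EGM = GM − EM + EG,
  ∂BEJ = EJ − BJ + BE.
This gives a 27×18 integer matrix of rank 17; reducing to Smith normal form yields diagonal entries (1,1,1,1,1,1,1,1,1,1,1,1,1,1,1,1,1).

Now H_k = ker ∂_k / im ∂_{k+1}, so:

  H_0: rank C_0 − rank ∂_1 = 9 − 8 = 1, and the invariant factors of ∂_1 are all 1, so H_0 = Z.
  H_1: rank ker ∂_1 − rank ∂_2 = (27 − 8) − 17 = 2, and the invariant factors of ∂_2 are all 1, so H_1 = Z^2.
  H_2: rank ker ∂_2 − rank ∂_3 = (18 − 17) − 0 = 1, and there is no ∂_3, so H_2 = Z.

As a check, the Euler characteristic is 9 − 27 + 18 = 0, which agrees with 1 − 2 + 1 = 0.
(K is a triangulation of the torus T^2.)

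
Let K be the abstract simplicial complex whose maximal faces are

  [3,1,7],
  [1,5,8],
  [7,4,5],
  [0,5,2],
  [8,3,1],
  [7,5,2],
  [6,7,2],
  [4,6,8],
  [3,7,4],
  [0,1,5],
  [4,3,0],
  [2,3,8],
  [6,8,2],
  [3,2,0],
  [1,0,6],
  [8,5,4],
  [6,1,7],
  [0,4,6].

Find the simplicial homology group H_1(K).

H_1 = Z^2.

Take the total order 0 < 1 < 2 < 3 < 4 < 5 < 6 < 7 < 8 on the vertex set. Then K (dimension 2) consists of the simplices:

  0-simplices (9): [0], [1], [2], [3], [4], [5], [6], [7], [8]
  1-simplices (27): (27 of them)
  2-simplices (18): [0,1,5], [0,1,6], [0,2,3], [0,2,5], [0,3,4], [0,4,6], [1,3,7], [1,3,8], [1,5,8], [1,6,7], [2,3,8], [2,5,7], [2,6,7], [2,6,8], [3,4,7], [4,5,7], [4,5,8], [4,6,8]

Hence C_0 ≅ Z^9, C_1 ≅ Z^27, C_2 ≅ Z^18.

∂_1: C_1 → C_0 maps an edge to its endpoints' difference, ∂[p,q] = q − p. For instance
  ∂[2,5] = [5] − [2].
The resulting 9×27 matrix has rank 8, and its Smith normal form has invariant factors (1,1,1,1,1,1,1,1).

∂_2: C_2 → C_1 maps a triangle to the signed sum of its edges. For instance
  ∂[4,5,8] = [5,8] − [4,8] + [4,5],
  ∂[0,3,4] = [3,4] − [0,4] + [0,3].
This gives a 27×18 integer matrix of rank 17; reducing to Smith normal form yields diagonal entries (1,1,1,1,1,1,1,1,1,1,1,1,1,1,1,1,1).

Now H_k = ker ∂_k / im ∂_{k+1}, so:

  H_1: rank ker ∂_1 − rank ∂_2 = (27 − 8) − 17 = 2, and the invariant factors of ∂_2 are all 1, so H_1 = Z^2.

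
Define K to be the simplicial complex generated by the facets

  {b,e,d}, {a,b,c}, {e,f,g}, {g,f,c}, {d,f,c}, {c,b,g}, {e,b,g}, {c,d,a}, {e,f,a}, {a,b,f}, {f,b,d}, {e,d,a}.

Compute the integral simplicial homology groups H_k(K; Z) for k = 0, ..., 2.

Fix the vertex order a < b < c < d < e < f < g and write every simplex with vertices in increasing order. Then dim K = 2 and the simplices of K are:

  0-simplices (7): a, b, c, d, e, f, g
  1-simplices (18): ab, ac, ad, ae, af, bc, bd, be, bf, bg, cd, cf, cg, de, df, ef, eg, fg
  2-simplices (12): abc, abf, acd, ade, aef, bcg, bde, bdf, beg, cdf, cfg, efg

Hence C_0 ≅ Z^7, C_1 ≅ Z^18, C_2 ≅ Z^12.

∂_1: C_1 → C_0 maps an edge to its endpoints' difference, ∂[p,q] = q − p. For instance
  ∂bd = d − b.
As a 7×18 matrix over Z this has rank 6, with invariant factors (1,1,1,1,1,1).

Boundary ∂_2: C_2 → C_1 acts by ∂[p,q,r] = [q,r] − [p,r] + [p,q]. For instance
  ∂bdf = df − bf + bd,
  ∂aef = ef − af + ae.
This gives a 18×12 integer matrix of rank 12; reducing to Smith normal form yields diagonal entries (1,1,1,1,1,1,1,1,1,1,1,2).

From H_k ≅ ker(∂_k) / im(∂_{k+1}) we obtain:

  H_0: rank C_0 − rank ∂_1 = 7 − 6 = 1, and the invariant factors of ∂_1 are all 1, so H_0 ≅ Z.
  H_1: rank ker ∂_1 − rank ∂_2 = (18 − 6) − 12 = 0, and ∂_2 has invariant factor 2 > 1, so H_1 ≅ Z/2.
  H_2: rank ker ∂_2 − rank ∂_3 = (12 − 12) − 0 = 0, and there is no ∂_3, so H_2 ≅ 0.

As a check, the Euler characteristic is 7 − 18 + 12 = 1, which agrees with 1 − 0 + 0 = 1.

H_0 = Z,  H_1 = Z/2,  H_2 = 0.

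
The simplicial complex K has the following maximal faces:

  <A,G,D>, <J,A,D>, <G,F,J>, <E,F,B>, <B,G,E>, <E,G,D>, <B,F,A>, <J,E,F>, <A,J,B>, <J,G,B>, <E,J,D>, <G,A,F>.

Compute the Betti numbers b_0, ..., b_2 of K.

b_0 = 1, b_1 = 0, b_2 = 0.

Take the total order A < B < D < E < F < G < J on the vertex set. Then K (dimension 2) consists of the simplices:

  0-simplices (7): A, B, D, E, F, G, J
  1-simplices (18): AB, AD, AF, AG, AJ, BE, BF, BG, BJ, DE, DG, DJ, EF, EG, EJ, FG, FJ, GJ
  2-simplices (12): ABF, ABJ, ADG, ADJ, AFG, BEF, BEG, BGJ, DEG, DEJ, EFJ, FGJ

Hence C_0 ≅ Z^7, C_1 ≅ Z^18, C_2 ≅ Z^12.

The boundary map ∂_1: C_1 → C_0 is given by ∂[p,q] = [q] − [p]. For instance
  ∂EJ = J − E.
This gives a 7×18 integer matrix of rank 6; reducing to Smith normal form yields diagonal entries (1,1,1,1,1,1).

The boundary map ∂_2: C_2 → C_1 sends each 2-simplex [p,q,r] to [q,r] − [p,r] + [p,q]. For instance
  ∂FGJ = GJ − FJ + FG,
  ∂BGJ = GJ − BJ + BG.
As a 18×12 matrix over Z this has rank 12, with invariant factors (1,1,1,1,1,1,1,1,1,1,1,2).

Now H_k = ker ∂_k / im ∂_{k+1}, so:

  H_0: rank C_0 − rank ∂_1 = 7 − 6 = 1, and the invariant factors of ∂_1 are all 1, so H_0 ≅ Z.
  H_1: rank ker ∂_1 − rank ∂_2 = (18 − 6) − 12 = 0, and ∂_2 has invariant factor 2 > 1, so H_1 ≅ Z/2.
  H_2: rank ker ∂_2 − rank ∂_3 = (12 − 12) − 0 = 0, and there is no ∂_3, so H_2 ≅ 0.

Hence the Betti numbers are b_0 = 1, b_1 = 0, b_2 = 0.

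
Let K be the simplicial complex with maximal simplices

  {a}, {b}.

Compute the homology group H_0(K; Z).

H_0 = Z^2.

Take the total order a < b on the vertex set. Then K (dimension 0) consists of the simplices:

  0-simplices (2): a, b

giving chain groups C_0 ≅ Z^2.

Now H_k = ker ∂_k / im ∂_{k+1}, so:

  H_0: rank C_0 − rank ∂_1 = 2 − 0 = 2, and there is no ∂_1, so H_0 ≅ Z^2.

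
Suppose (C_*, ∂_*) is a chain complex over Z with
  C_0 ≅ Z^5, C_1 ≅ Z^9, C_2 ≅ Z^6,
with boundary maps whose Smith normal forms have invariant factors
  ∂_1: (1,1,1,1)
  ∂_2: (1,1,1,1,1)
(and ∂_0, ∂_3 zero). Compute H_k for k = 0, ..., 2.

H_0 = Z,  H_1 = 0,  H_2 = Z.

H_0: b_0 = 5 − 0 − 4 = 1; torsion from ∂_1 factors > 1: none. So H_0 = Z.
H_1: b_1 = 9 − 4 − 5 = 0; torsion from ∂_2 factors > 1: none. So H_1 = 0.
H_2: b_2 = 6 − 5 − 0 = 1; torsion from ∂_3 factors > 1: none. So H_2 = Z.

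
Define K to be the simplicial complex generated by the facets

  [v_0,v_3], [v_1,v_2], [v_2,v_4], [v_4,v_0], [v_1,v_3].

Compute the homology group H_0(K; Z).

K has 5 vertices, 5 edges.
rank ∂_0 = 0, rank ∂_1 = 4 ⇒ b_0 = 5 − 0 − 4 = 1; all invariant factors of ∂_1 are 1 so no torsion. So H_0 ≅ Z.

H_0 ≅ Z.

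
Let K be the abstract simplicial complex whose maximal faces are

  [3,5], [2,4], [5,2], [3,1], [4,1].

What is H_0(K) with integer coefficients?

Take the total order 1 < 2 < 3 < 4 < 5 on the vertex set. Then K (dimension 1) consists of the simplices:

  0-simplices (5): [1], [2], [3], [4], [5]
  1-simplices (5): [1,3], [1,4], [2,4], [2,5], [3,5]

giving chain groups C_0 ≅ Z^5, C_1 ≅ Z^5.

The boundary map ∂_1: C_1 → C_0 sends each edge [p,q] (with p < q) to q − p.
This gives a 5×5 integer matrix of rank 4; reducing to Smith normal form yields diagonal entries (1,1,1,1).

Computing H_k = (kernel of ∂_k) / (image of ∂_{k+1}):

  H_0: rank C_0 − rank ∂_1 = 5 − 4 = 1, and the invariant factors of ∂_1 are all 1, so H_0 = Z.

(K is a triangulation of the circle S^1.)

H_0 ≅ Z.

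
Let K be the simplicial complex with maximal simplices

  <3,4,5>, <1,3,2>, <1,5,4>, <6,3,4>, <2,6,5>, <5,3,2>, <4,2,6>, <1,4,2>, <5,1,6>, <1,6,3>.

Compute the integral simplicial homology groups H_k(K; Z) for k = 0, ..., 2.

Take the total order 1 < 2 < 3 < 4 < 5 < 6 on the vertex set. Then K (dimension 2) consists of the simplices:

  0-simplices (6): [1], [2], [3], [4], [5], [6]
  1-simplices (15): [1,2], [1,3], [1,4], [1,5], [1,6], [2,3], [2,4], [2,5], [2,6], [3,4], [3,5], [3,6], [4,5], [4,6], [5,6]
  2-simplices (10): [1,2,3], [1,2,4], [1,3,6], [1,4,5], [1,5,6], [2,3,5], [2,4,6], [2,5,6], [3,4,5], [3,4,6]

so the chain groups are C_0 ≅ Z^6, C_1 ≅ Z^15, C_2 ≅ Z^10.

The boundary map ∂_1: C_1 → C_0 sends each edge [p,q] (with p < q) to q − p. For instance
  ∂[2,3] = [3] − [2].
The 6×15 boundary matrix has rank 5 and Smith normal form diag(1,1,1,1,1).

The boundary map ∂_2: C_2 → C_1 maps a triangle to the signed sum of its edges. For instance
  ∂[2,4,6] = [4,6] − [2,6] + [2,4],
  ∂[1,3,6] = [3,6] − [1,6] + [1,3].
This gives a 15×10 integer matrix of rank 10; reducing to Smith normal form yields diagonal entries (1,1,1,1,1,1,1,1,1,2).

From H_k ≅ ker(∂_k) / im(∂_{k+1}) we obtain:

  H_0: rank C_0 − rank ∂_1 = 6 − 5 = 1, and the invariant factors of ∂_1 are all 1, so H_0 ≅ Z.
  H_1: rank ker ∂_1 − rank ∂_2 = (15 − 5) − 10 = 0, and ∂_2 has invariant factor 2 > 1, so H_1 ≅ Z_2.
  H_2: rank ker ∂_2 − rank ∂_3 = (10 − 10) − 0 = 0, and there is no ∂_3, so H_2 ≅ 0.

As a check, the Euler characteristic is 6 − 15 + 10 = 1, which agrees with 1 − 0 + 0 = 1.
(K is a triangulation of the real projective plane RP^2.)

H_0 ≅ Z,  H_1 ≅ Z_2,  H_2 = 0.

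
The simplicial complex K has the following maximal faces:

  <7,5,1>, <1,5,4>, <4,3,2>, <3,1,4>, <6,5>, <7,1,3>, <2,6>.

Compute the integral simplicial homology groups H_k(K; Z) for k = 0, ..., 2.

Order the vertices as 1 < 2 < 3 < 4 < 5 < 6 < 7. Listing each simplex with vertices in this order, K has dimension 2 with simplices:

  0-simplices (7): [1], [2], [3], [4], [5], [6], [7]
  1-simplices (12): [1,3], [1,4], [1,5], [1,7], [2,3], [2,4], [2,6], [3,4], [3,7], [4,5], [5,6], [5,7]
  2-simplices (5): [1,3,4], [1,3,7], [1,4,5], [1,5,7], [2,3,4]

so the chain groups are C_0 ≅ Z^7, C_1 ≅ Z^12, C_2 ≅ Z^5.

The boundary map ∂_1: C_1 → C_0 maps an edge to its endpoints' difference, ∂[p,q] = q − p.
The resulting 7×12 matrix has rank 6, and its Smith normal form has invariant factors (1,1,1,1,1,1).

∂_2: C_2 → C_1 acts by ∂[p,q,r] = [q,r] − [p,r] + [p,q]. For instance
  ∂[1,4,5] = [4,5] − [1,5] + [1,4],
  ∂[1,3,7] = [3,7] − [1,7] + [1,3].
The resulting 12×5 matrix has rank 5, and its Smith normal form has invariant factors (1,1,1,1,1).

Now H_k = ker ∂_k / im ∂_{k+1}, so:

  H_0: rank C_0 − rank ∂_1 = 7 − 6 = 1, and the invariant factors of ∂_1 are all 1, so H_0 = Z.
  H_1: rank ker ∂_1 − rank ∂_2 = (12 − 6) − 5 = 1, and the invariant factors of ∂_2 are all 1, so H_1 = Z.
  H_2: rank ker ∂_2 − rank ∂_3 = (5 − 5) − 0 = 0, and there is no ∂_3, so H_2 = 0.

H_0 ≅ Z,  H_1 ≅ Z,  H_2 = 0.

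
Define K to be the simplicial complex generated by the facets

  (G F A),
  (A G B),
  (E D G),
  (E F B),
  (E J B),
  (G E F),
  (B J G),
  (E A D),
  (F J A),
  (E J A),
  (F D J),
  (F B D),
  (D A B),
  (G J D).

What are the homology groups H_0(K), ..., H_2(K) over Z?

H_0 = Z,  H_1 = Z^2,  H_2 = Z.

We work with the vertex ordering A < B < D < E < F < G < J. The simplices of K, each written with vertices in increasing order, are:

  0-simplices (7): A, B, D, E, F, G, J
  1-simplices (21): AB, AD, AE, AF, AG, AJ, BD, BE, BF, BG, BJ, DE, DF, DG, DJ, EF, EG, EJ, FG, FJ, GJ
  2-simplices (14): ABD, ABG, ADE, AEJ, AFG, AFJ, BDF, BEF, BEJ, BGJ, DEG, DFJ, DGJ, EFG

so the chain groups are C_0 ≅ Z^7, C_1 ≅ Z^21, C_2 ≅ Z^14.

Boundary ∂_1: C_1 → C_0 maps an edge to its endpoints' difference, ∂[p,q] = q − p.
The resulting 7×21 matrix has rank 6, and its Smith normal form has invariant factors (1,1,1,1,1,1).

Boundary ∂_2: C_2 → C_1 maps a triangle to the signed sum of its edges. For instance
  ∂AEJ = EJ − AJ + AE,
  ∂DFJ = FJ − DJ + DF.
This gives a 21×14 integer matrix of rank 13; reducing to Smith normal form yields diagonal entries (1,1,1,1,1,1,1,1,1,1,1,1,1).

Now H_k = ker ∂_k / im ∂_{k+1}, so:

  H_0: rank C_0 − rank ∂_1 = 7 − 6 = 1, and the invariant factors of ∂_1 are all 1, so H_0 ≅ Z.
  H_1: rank ker ∂_1 − rank ∂_2 = (21 − 6) − 13 = 2, and the invariant factors of ∂_2 are all 1, so H_1 ≅ Z^2.
  H_2: rank ker ∂_2 − rank ∂_3 = (14 − 13) − 0 = 1, and there is no ∂_3, so H_2 ≅ Z.

As a check, the Euler characteristic is 7 − 21 + 14 = 0, which agrees with 1 − 2 + 1 = 0.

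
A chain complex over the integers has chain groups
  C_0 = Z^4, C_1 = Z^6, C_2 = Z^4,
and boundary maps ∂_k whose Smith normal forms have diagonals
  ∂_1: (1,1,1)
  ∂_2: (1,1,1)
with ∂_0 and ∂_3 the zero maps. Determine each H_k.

H_0 ≅ Z,  H_1 = 0,  H_2 ≅ Z.

H_0: b_0 = 4 − 0 − 3 = 1; torsion from ∂_1 factors > 1: none. So H_0 ≅ Z.
H_1: b_1 = 6 − 3 − 3 = 0; torsion from ∂_2 factors > 1: none. So H_1 ≅ 0.
H_2: b_2 = 4 − 3 − 0 = 1; torsion from ∂_3 factors > 1: none. So H_2 ≅ Z.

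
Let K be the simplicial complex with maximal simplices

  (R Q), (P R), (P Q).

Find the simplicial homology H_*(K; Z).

Order the vertices as P < Q < R. Listing each simplex with vertices in this order, K has dimension 1 with simplices:

  0-simplices (3): P, Q, R
  1-simplices (3): PQ, PR, QR

giving chain groups C_0 ≅ Z^3, C_1 ≅ Z^3.

The boundary map ∂_1: C_1 → C_0 sends each edge [p,q] (with p < q) to q − p.
The resulting 3×3 matrix has rank 2, and its Smith normal form has invariant factors (1,1).

Reading off H_k = ker ∂_k / im ∂_{k+1}:

  H_0: rank C_0 − rank ∂_1 = 3 − 2 = 1, and the invariant factors of ∂_1 are all 1, so H_0 = Z.
  H_1: rank ker ∂_1 − rank ∂_2 = (3 − 2) − 0 = 1, and there is no ∂_2, so H_1 = Z.

As a check, the Euler characteristic is 3 − 3 = 0, which agrees with 1 − 1 = 0.
(K is a triangulation of the circle S^1.)

H_0 ≅ Z,  H_1 ≅ Z.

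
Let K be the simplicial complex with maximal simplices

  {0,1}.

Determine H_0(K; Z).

Take the total order 0 < 1 on the vertex set. Then K (dimension 1) consists of the simplices:

  0-simplices (2): [0], [1]
  1-simplices (1): [0,1]

giving chain groups C_0 ≅ Z^2, C_1 ≅ Z^1.

∂_1: C_1 → C_0 maps an edge to its endpoints' difference, ∂[p,q] = q − p. For instance
  ∂[0,1] = [1] − [0].
The resulting 2×1 matrix has rank 1, and its Smith normal form has invariant factors (1).

From H_k ≅ ker(∂_k) / im(∂_{k+1}) we obtain:

  H_0: rank C_0 − rank ∂_1 = 2 − 1 = 1, and the invariant factors of ∂_1 are all 1, so H_0 = Z.

H_0 = Z.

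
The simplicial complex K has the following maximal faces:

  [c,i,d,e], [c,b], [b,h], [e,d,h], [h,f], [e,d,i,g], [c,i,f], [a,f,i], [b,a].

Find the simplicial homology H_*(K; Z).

H_0 = Z,  H_1 = Z^3,  H_2 = 0,  H_3 = 0.

We work with the vertex ordering a < b < c < d < e < f < g < h < i. The simplices of K, each written with vertices in increasing order, are:

  0-simplices (9): a, b, c, d, e, f, g, h, i
  1-simplices (19): ab, af, ai, bc, bh, cd, ce, cf, ci, de, dg, dh, di, eg, eh, ei, fh, fi, gi
  2-simplices (10): afi, cde, cdi, cei, cfi, deg, deh, dei, dgi, egi
  3-simplices (2): cdei, degi

Hence C_0 ≅ Z^9, C_1 ≅ Z^19, C_2 ≅ Z^10, C_3 ≅ Z^2.

The boundary map ∂_1: C_1 → C_0 maps an edge to its endpoints' difference, ∂[p,q] = q − p.
The resulting 9×19 matrix has rank 8, and its Smith normal form has invariant factors (1,1,1,1,1,1,1,1).

The boundary map ∂_2: C_2 → C_1 acts by ∂[p,q,r] = [q,r] − [p,r] + [p,q]. For instance
  ∂cei = ei − ci + ce,
  ∂deh = eh − dh + de.
The 19×10 boundary matrix has rank 8 and Smith normal form diag(1,1,1,1,1,1,1,1).

The boundary map ∂_3: C_3 → C_2 sends each 3-simplex σ to the alternating sum Σ_i (−1)^i (σ with its i-th vertex removed). For instance
  ∂cdei = dei − cei + cdi − cde,
  ∂degi = egi − dgi + dei − deg.
The 10×2 boundary matrix has rank 2 and Smith normal form diag(1,1).

Reading off H_k = ker ∂_k / im ∂_{k+1}:

  H_0: rank C_0 − rank ∂_1 = 9 − 8 = 1, and the invariant factors of ∂_1 are all 1, so H_0 = Z.
  H_1: rank ker ∂_1 − rank ∂_2 = (19 − 8) − 8 = 3, and the invariant factors of ∂_2 are all 1, so H_1 = Z^3.
  H_2: rank ker ∂_2 − rank ∂_3 = (10 − 8) − 2 = 0, and the invariant factors of ∂_3 are all 1, so H_2 = 0.
  H_3: rank ker ∂_3 − rank ∂_4 = (2 − 2) − 0 = 0, and there is no ∂_4, so H_3 = 0.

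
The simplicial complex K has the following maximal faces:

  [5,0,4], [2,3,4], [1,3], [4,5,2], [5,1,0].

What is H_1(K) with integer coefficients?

Order the vertices as 0 < 1 < 2 < 3 < 4 < 5. Listing each simplex with vertices in this order, K has dimension 2 with simplices:

  0-simplices (6): [0], [1], [2], [3], [4], [5]
  1-simplices (10): [0,1], [0,4], [0,5], [1,3], [1,5], [2,3], [2,4], [2,5], [3,4], [4,5]
  2-simplices (4): [0,1,5], [0,4,5], [2,3,4], [2,4,5]

Hence C_0 ≅ Z^6, C_1 ≅ Z^10, C_2 ≅ Z^4.

Boundary ∂_1: C_1 → C_0 sends each edge [p,q] (with p < q) to q − p. For instance
  ∂[3,4] = [4] − [3].
The 6×10 boundary matrix has rank 5 and Smith normal form diag(1,1,1,1,1).

∂_2: C_2 → C_1 maps a triangle to the signed sum of its edges. For instance
  ∂[2,3,4] = [3,4] − [2,4] + [2,3],
  ∂[0,1,5] = [1,5] − [0,5] + [0,1].
As a 10×4 matrix over Z this has rank 4, with invariant factors (1,1,1,1).

From H_k ≅ ker(∂_k) / im(∂_{k+1}) we obtain:

  H_1: rank ker ∂_1 − rank ∂_2 = (10 − 5) − 4 = 1, and the invariant factors of ∂_2 are all 1, so H_1 ≅ Z.

H_1 ≅ Z.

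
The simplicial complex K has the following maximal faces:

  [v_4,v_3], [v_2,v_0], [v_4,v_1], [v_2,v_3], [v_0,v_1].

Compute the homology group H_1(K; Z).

Fix the vertex order v_0 < v_1 < v_2 < v_3 < v_4 and write every simplex with vertices in increasing order. Then dim K = 1 and the simplices of K are:

  0-simplices (5): [v_0], [v_1], [v_2], [v_3], [v_4]
  1-simplices (5): [v_0,v_1], [v_0,v_2], [v_1,v_4], [v_2,v_3], [v_3,v_4]

so the chain groups are C_0 ≅ Z^5, C_1 ≅ Z^5.

∂_1: C_1 → C_0 is given by ∂[p,q] = [q] − [p].
This gives a 5×5 integer matrix of rank 4; reducing to Smith normal form yields diagonal entries (1,1,1,1).

Now H_k = ker ∂_k / im ∂_{k+1}, so:

  H_1: rank ker ∂_1 − rank ∂_2 = (5 − 4) − 0 = 1, and there is no ∂_2, so H_1 ≅ Z.

H_1 ≅ Z.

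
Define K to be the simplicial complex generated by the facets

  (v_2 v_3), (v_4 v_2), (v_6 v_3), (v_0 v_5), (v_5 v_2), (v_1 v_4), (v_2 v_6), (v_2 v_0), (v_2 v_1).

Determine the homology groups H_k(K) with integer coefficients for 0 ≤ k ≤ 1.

K has 7 vertices, 9 edges.
rank ∂_0 = 0, rank ∂_1 = 6 ⇒ b_0 = 7 − 0 − 6 = 1; all invariant factors of ∂_1 are 1 so no torsion. So H_0 = Z.
rank ∂_1 = 6, rank ∂_2 = 0 ⇒ b_1 = 9 − 6 − 0 = 3. So H_1 = Z^3.

H_0 ≅ Z,  H_1 ≅ Z^3.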